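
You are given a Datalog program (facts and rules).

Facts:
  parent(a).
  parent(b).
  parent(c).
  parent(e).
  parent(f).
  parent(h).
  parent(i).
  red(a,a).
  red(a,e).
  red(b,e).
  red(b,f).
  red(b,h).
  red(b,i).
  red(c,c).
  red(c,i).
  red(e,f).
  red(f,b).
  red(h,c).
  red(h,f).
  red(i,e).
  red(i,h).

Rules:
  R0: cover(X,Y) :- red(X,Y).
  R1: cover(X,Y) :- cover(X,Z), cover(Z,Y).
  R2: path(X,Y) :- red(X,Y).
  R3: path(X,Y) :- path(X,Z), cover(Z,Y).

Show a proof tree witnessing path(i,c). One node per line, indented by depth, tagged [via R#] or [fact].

path(i,c)  [via R3]
  path(i,h)  [via R2]
    red(i,h)  [fact]
  cover(h,c)  [via R0]
    red(h,c)  [fact]

round 1: derive cover(a,a) via R0 from red(a,a)
round 1: derive cover(a,e) via R0 from red(a,e)
round 1: derive cover(b,e) via R0 from red(b,e)
round 1: derive cover(b,f) via R0 from red(b,f)
round 1: derive cover(b,h) via R0 from red(b,h)
round 1: derive cover(b,i) via R0 from red(b,i)
round 1: derive cover(c,c) via R0 from red(c,c)
round 1: derive cover(c,i) via R0 from red(c,i)
round 1: derive cover(e,f) via R0 from red(e,f)
round 1: derive cover(f,b) via R0 from red(f,b)
round 1: derive cover(h,c) via R0 from red(h,c)
round 1: derive cover(h,f) via R0 from red(h,f)
round 1: derive cover(i,e) via R0 from red(i,e)
round 1: derive cover(i,h) via R0 from red(i,h)
round 1: derive path(a,a) via R2 from red(a,a)
round 1: derive path(a,e) via R2 from red(a,e)
round 1: derive path(b,e) via R2 from red(b,e)
round 1: derive path(b,f) via R2 from red(b,f)
round 1: derive path(b,h) via R2 from red(b,h)
round 1: derive path(b,i) via R2 from red(b,i)
round 1: derive path(c,c) via R2 from red(c,c)
round 1: derive path(c,i) via R2 from red(c,i)
round 1: derive path(e,f) via R2 from red(e,f)
round 1: derive path(f,b) via R2 from red(f,b)
round 1: derive path(h,c) via R2 from red(h,c)
round 1: derive path(h,f) via R2 from red(h,f)
round 1: derive path(i,e) via R2 from red(i,e)
round 1: derive path(i,h) via R2 from red(i,h)
round 2: derive cover(a,f) via R1 from cover(a,e), cover(e,f)
round 2: derive cover(b,b) via R1 from cover(b,f), cover(f,b)
round 2: derive cover(b,c) via R1 from cover(b,h), cover(h,c)
round 2: derive cover(c,e) via R1 from cover(c,i), cover(i,e)
round 2: derive cover(c,h) via R1 from cover(c,i), cover(i,h)
round 2: derive cover(e,b) via R1 from cover(e,f), cover(f,b)
round 2: derive cover(f,e) via R1 from cover(f,b), cover(b,e)
round 2: derive cover(f,f) via R1 from cover(f,b), cover(b,f)
round 2: derive cover(f,h) via R1 from cover(f,b), cover(b,h)
round 2: derive cover(f,i) via R1 from cover(f,b), cover(b,i)
round 2: derive cover(h,b) via R1 from cover(h,f), cover(f,b)
round 2: derive cover(h,i) via R1 from cover(h,c), cover(c,i)
round 2: derive cover(i,c) via R1 from cover(i,h), cover(h,c)
round 2: derive cover(i,f) via R1 from cover(i,e), cover(e,f)
round 2: derive path(a,f) via R3 from path(a,e), cover(e,f)
round 2: derive path(b,b) via R3 from path(b,f), cover(f,b)
round 2: derive path(b,c) via R3 from path(b,h), cover(h,c)
round 2: derive path(c,e) via R3 from path(c,i), cover(i,e)
round 2: derive path(c,h) via R3 from path(c,i), cover(i,h)
round 2: derive path(e,b) via R3 from path(e,f), cover(f,b)
round 2: derive path(f,e) via R3 from path(f,b), cover(b,e)
round 2: derive path(f,f) via R3 from path(f,b), cover(b,f)
round 2: derive path(f,h) via R3 from path(f,b), cover(b,h)
round 2: derive path(f,i) via R3 from path(f,b), cover(b,i)
round 2: derive path(h,b) via R3 from path(h,f), cover(f,b)
round 2: derive path(h,i) via R3 from path(h,c), cover(c,i)
round 2: derive path(i,c) via R3 from path(i,h), cover(h,c)
round 2: derive path(i,f) via R3 from path(i,e), cover(e,f)
round 3: derive cover(a,b) via R1 from cover(a,e), cover(e,b)
round 3: derive cover(a,h) via R1 from cover(a,f), cover(f,h)
round 3: derive cover(a,i) via R1 from cover(a,f), cover(f,i)
round 3: derive cover(c,b) via R1 from cover(c,e), cover(e,b)
round 3: derive cover(c,f) via R1 from cover(c,e), cover(e,f)
round 3: derive cover(e,c) via R1 from cover(e,b), cover(b,c)
round 3: derive cover(e,e) via R1 from cover(e,b), cover(b,e)
round 3: derive cover(e,h) via R1 from cover(e,b), cover(b,h)
round 3: derive cover(e,i) via R1 from cover(e,b), cover(b,i)
round 3: derive cover(f,c) via R1 from cover(f,b), cover(b,c)
round 3: derive cover(h,e) via R1 from cover(h,b), cover(b,e)
round 3: derive cover(h,h) via R1 from cover(h,b), cover(b,h)
round 3: derive cover(i,b) via R1 from cover(i,e), cover(e,b)
round 3: derive cover(i,i) via R1 from cover(i,c), cover(c,i)
round 3: derive path(a,b) via R3 from path(a,e), cover(e,b)
round 3: derive path(a,h) via R3 from path(a,f), cover(f,h)
round 3: derive path(a,i) via R3 from path(a,f), cover(f,i)
round 3: derive path(c,b) via R3 from path(c,e), cover(e,b)
round 3: derive path(c,f) via R3 from path(c,e), cover(e,f)
round 3: derive path(e,c) via R3 from path(e,b), cover(b,c)
round 3: derive path(e,e) via R3 from path(e,b), cover(b,e)
round 3: derive path(e,h) via R3 from path(e,b), cover(b,h)
round 3: derive path(e,i) via R3 from path(e,b), cover(b,i)
round 3: derive path(f,c) via R3 from path(f,b), cover(b,c)
round 3: derive path(h,e) via R3 from path(h,b), cover(b,e)
round 3: derive path(h,h) via R3 from path(h,b), cover(b,h)
round 3: derive path(i,b) via R3 from path(i,e), cover(e,b)
round 3: derive path(i,i) via R3 from path(i,c), cover(c,i)
round 4: derive cover(a,c) via R1 from cover(a,b), cover(b,c)
round 4: derive path(a,c) via R3 from path(a,b), cover(b,c)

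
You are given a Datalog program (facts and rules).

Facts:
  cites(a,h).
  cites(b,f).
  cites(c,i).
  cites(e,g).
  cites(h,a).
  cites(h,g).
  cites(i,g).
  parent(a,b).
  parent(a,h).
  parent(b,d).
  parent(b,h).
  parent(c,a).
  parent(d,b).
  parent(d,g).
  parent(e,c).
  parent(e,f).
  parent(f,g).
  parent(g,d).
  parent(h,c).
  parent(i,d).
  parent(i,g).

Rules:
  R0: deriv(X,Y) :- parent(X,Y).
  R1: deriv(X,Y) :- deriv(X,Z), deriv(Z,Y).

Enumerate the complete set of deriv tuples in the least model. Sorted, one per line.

round 1: derive deriv(a,b) via R0 from parent(a,b)
round 1: derive deriv(a,h) via R0 from parent(a,h)
round 1: derive deriv(b,d) via R0 from parent(b,d)
round 1: derive deriv(b,h) via R0 from parent(b,h)
round 1: derive deriv(c,a) via R0 from parent(c,a)
round 1: derive deriv(d,b) via R0 from parent(d,b)
round 1: derive deriv(d,g) via R0 from parent(d,g)
round 1: derive deriv(e,c) via R0 from parent(e,c)
round 1: derive deriv(e,f) via R0 from parent(e,f)
round 1: derive deriv(f,g) via R0 from parent(f,g)
round 1: derive deriv(g,d) via R0 from parent(g,d)
round 1: derive deriv(h,c) via R0 from parent(h,c)
round 1: derive deriv(i,d) via R0 from parent(i,d)
round 1: derive deriv(i,g) via R0 from parent(i,g)
round 2: derive deriv(a,c) via R1 from deriv(a,h), deriv(h,c)
round 2: derive deriv(a,d) via R1 from deriv(a,b), deriv(b,d)
round 2: derive deriv(b,b) via R1 from deriv(b,d), deriv(d,b)
round 2: derive deriv(b,c) via R1 from deriv(b,h), deriv(h,c)
round 2: derive deriv(b,g) via R1 from deriv(b,d), deriv(d,g)
round 2: derive deriv(c,b) via R1 from deriv(c,a), deriv(a,b)
round 2: derive deriv(c,h) via R1 from deriv(c,a), deriv(a,h)
round 2: derive deriv(d,d) via R1 from deriv(d,b), deriv(b,d)
round 2: derive deriv(d,h) via R1 from deriv(d,b), deriv(b,h)
round 2: derive deriv(e,a) via R1 from deriv(e,c), deriv(c,a)
round 2: derive deriv(e,g) via R1 from deriv(e,f), deriv(f,g)
round 2: derive deriv(f,d) via R1 from deriv(f,g), deriv(g,d)
round 2: derive deriv(g,b) via R1 from deriv(g,d), deriv(d,b)
round 2: derive deriv(g,g) via R1 from deriv(g,d), deriv(d,g)
round 2: derive deriv(h,a) via R1 from deriv(h,c), deriv(c,a)
round 2: derive deriv(i,b) via R1 from deriv(i,d), deriv(d,b)
round 3: derive deriv(a,a) via R1 from deriv(a,c), deriv(c,a)
round 3: derive deriv(a,g) via R1 from deriv(a,b), deriv(b,g)
round 3: derive deriv(b,a) via R1 from deriv(b,c), deriv(c,a)
round 3: derive deriv(c,c) via R1 from deriv(c,a), deriv(a,c)
round 3: derive deriv(c,d) via R1 from deriv(c,a), deriv(a,d)
round 3: derive deriv(c,g) via R1 from deriv(c,b), deriv(b,g)
round 3: derive deriv(d,a) via R1 from deriv(d,h), deriv(h,a)
round 3: derive deriv(d,c) via R1 from deriv(d,b), deriv(b,c)
round 3: derive deriv(e,b) via R1 from deriv(e,a), deriv(a,b)
round 3: derive deriv(e,d) via R1 from deriv(e,a), deriv(a,d)
round 3: derive deriv(e,h) via R1 from deriv(e,a), deriv(a,h)
round 3: derive deriv(f,b) via R1 from deriv(f,d), deriv(d,b)
round 3: derive deriv(f,h) via R1 from deriv(f,d), deriv(d,h)
round 3: derive deriv(g,c) via R1 from deriv(g,b), deriv(b,c)
round 3: derive deriv(g,h) via R1 from deriv(g,b), deriv(b,h)
round 3: derive deriv(h,b) via R1 from deriv(h,a), deriv(a,b)
round 3: derive deriv(h,d) via R1 from deriv(h,a), deriv(a,d)
round 3: derive deriv(h,h) via R1 from deriv(h,a), deriv(a,h)
round 3: derive deriv(i,c) via R1 from deriv(i,b), deriv(b,c)
round 3: derive deriv(i,h) via R1 from deriv(i,b), deriv(b,h)
round 4: derive deriv(f,a) via R1 from deriv(f,b), deriv(b,a)
round 4: derive deriv(f,c) via R1 from deriv(f,b), deriv(b,c)
round 4: derive deriv(g,a) via R1 from deriv(g,b), deriv(b,a)
round 4: derive deriv(h,g) via R1 from deriv(h,a), deriv(a,g)
round 4: derive deriv(i,a) via R1 from deriv(i,b), deriv(b,a)

deriv(a,a)
deriv(a,b)
deriv(a,c)
deriv(a,d)
deriv(a,g)
deriv(a,h)
deriv(b,a)
deriv(b,b)
deriv(b,c)
deriv(b,d)
deriv(b,g)
deriv(b,h)
deriv(c,a)
deriv(c,b)
deriv(c,c)
deriv(c,d)
deriv(c,g)
deriv(c,h)
deriv(d,a)
deriv(d,b)
deriv(d,c)
deriv(d,d)
deriv(d,g)
deriv(d,h)
deriv(e,a)
deriv(e,b)
deriv(e,c)
deriv(e,d)
deriv(e,f)
deriv(e,g)
deriv(e,h)
deriv(f,a)
deriv(f,b)
deriv(f,c)
deriv(f,d)
deriv(f,g)
deriv(f,h)
deriv(g,a)
deriv(g,b)
deriv(g,c)
deriv(g,d)
deriv(g,g)
deriv(g,h)
deriv(h,a)
deriv(h,b)
deriv(h,c)
deriv(h,d)
deriv(h,g)
deriv(h,h)
deriv(i,a)
deriv(i,b)
deriv(i,c)
deriv(i,d)
deriv(i,g)
deriv(i,h)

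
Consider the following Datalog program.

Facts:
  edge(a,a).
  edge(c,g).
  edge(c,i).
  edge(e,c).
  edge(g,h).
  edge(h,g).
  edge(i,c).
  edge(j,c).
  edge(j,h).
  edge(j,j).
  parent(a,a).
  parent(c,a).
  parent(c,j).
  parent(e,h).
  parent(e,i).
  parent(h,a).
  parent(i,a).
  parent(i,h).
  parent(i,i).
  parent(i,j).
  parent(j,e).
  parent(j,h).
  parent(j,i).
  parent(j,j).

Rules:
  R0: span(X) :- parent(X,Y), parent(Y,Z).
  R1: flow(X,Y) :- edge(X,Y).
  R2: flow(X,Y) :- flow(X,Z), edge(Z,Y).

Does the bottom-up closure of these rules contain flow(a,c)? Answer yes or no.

no

round 1: derive flow(a,a) via R1 from edge(a,a)
round 1: derive flow(c,g) via R1 from edge(c,g)
round 1: derive flow(c,i) via R1 from edge(c,i)
round 1: derive flow(e,c) via R1 from edge(e,c)
round 1: derive flow(g,h) via R1 from edge(g,h)
round 1: derive flow(h,g) via R1 from edge(h,g)
round 1: derive flow(i,c) via R1 from edge(i,c)
round 1: derive flow(j,c) via R1 from edge(j,c)
round 1: derive flow(j,h) via R1 from edge(j,h)
round 1: derive flow(j,j) via R1 from edge(j,j)
round 2: derive flow(c,c) via R2 from flow(c,i), edge(i,c)
round 2: derive flow(c,h) via R2 from flow(c,g), edge(g,h)
round 2: derive flow(e,g) via R2 from flow(e,c), edge(c,g)
round 2: derive flow(e,i) via R2 from flow(e,c), edge(c,i)
round 2: derive flow(g,g) via R2 from flow(g,h), edge(h,g)
round 2: derive flow(h,h) via R2 from flow(h,g), edge(g,h)
round 2: derive flow(i,g) via R2 from flow(i,c), edge(c,g)
round 2: derive flow(i,i) via R2 from flow(i,c), edge(c,i)
round 2: derive flow(j,g) via R2 from flow(j,c), edge(c,g)
round 2: derive flow(j,i) via R2 from flow(j,c), edge(c,i)
round 3: derive flow(e,h) via R2 from flow(e,g), edge(g,h)
round 3: derive flow(i,h) via R2 from flow(i,g), edge(g,h)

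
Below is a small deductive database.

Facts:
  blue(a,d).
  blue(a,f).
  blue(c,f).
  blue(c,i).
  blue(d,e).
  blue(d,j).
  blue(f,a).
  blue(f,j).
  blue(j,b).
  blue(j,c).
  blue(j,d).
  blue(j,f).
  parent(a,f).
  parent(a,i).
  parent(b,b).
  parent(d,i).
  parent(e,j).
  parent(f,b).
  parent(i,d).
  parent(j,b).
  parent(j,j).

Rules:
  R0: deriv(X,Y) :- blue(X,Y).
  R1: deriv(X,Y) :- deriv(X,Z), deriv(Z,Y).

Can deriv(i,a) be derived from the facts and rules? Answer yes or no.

round 1: derive deriv(a,d) via R0 from blue(a,d)
round 1: derive deriv(a,f) via R0 from blue(a,f)
round 1: derive deriv(c,f) via R0 from blue(c,f)
round 1: derive deriv(c,i) via R0 from blue(c,i)
round 1: derive deriv(d,e) via R0 from blue(d,e)
round 1: derive deriv(d,j) via R0 from blue(d,j)
round 1: derive deriv(f,a) via R0 from blue(f,a)
round 1: derive deriv(f,j) via R0 from blue(f,j)
round 1: derive deriv(j,b) via R0 from blue(j,b)
round 1: derive deriv(j,c) via R0 from blue(j,c)
round 1: derive deriv(j,d) via R0 from blue(j,d)
round 1: derive deriv(j,f) via R0 from blue(j,f)
round 2: derive deriv(a,a) via R1 from deriv(a,f), deriv(f,a)
round 2: derive deriv(a,e) via R1 from deriv(a,d), deriv(d,e)
round 2: derive deriv(a,j) via R1 from deriv(a,d), deriv(d,j)
round 2: derive deriv(c,a) via R1 from deriv(c,f), deriv(f,a)
round 2: derive deriv(c,j) via R1 from deriv(c,f), deriv(f,j)
round 2: derive deriv(d,b) via R1 from deriv(d,j), deriv(j,b)
round 2: derive deriv(d,c) via R1 from deriv(d,j), deriv(j,c)
round 2: derive deriv(d,d) via R1 from deriv(d,j), deriv(j,d)
round 2: derive deriv(d,f) via R1 from deriv(d,j), deriv(j,f)
round 2: derive deriv(f,b) via R1 from deriv(f,j), deriv(j,b)
round 2: derive deriv(f,c) via R1 from deriv(f,j), deriv(j,c)
round 2: derive deriv(f,d) via R1 from deriv(f,a), deriv(a,d)
round 2: derive deriv(f,f) via R1 from deriv(f,a), deriv(a,f)
round 2: derive deriv(j,a) via R1 from deriv(j,f), deriv(f,a)
round 2: derive deriv(j,e) via R1 from deriv(j,d), deriv(d,e)
round 2: derive deriv(j,i) via R1 from deriv(j,c), deriv(c,i)
round 2: derive deriv(j,j) via R1 from deriv(j,d), deriv(d,j)
round 3: derive deriv(a,b) via R1 from deriv(a,d), deriv(d,b)
round 3: derive deriv(a,c) via R1 from deriv(a,d), deriv(d,c)
round 3: derive deriv(a,i) via R1 from deriv(a,j), deriv(j,i)
round 3: derive deriv(c,b) via R1 from deriv(c,f), deriv(f,b)
round 3: derive deriv(c,c) via R1 from deriv(c,f), deriv(f,c)
round 3: derive deriv(c,d) via R1 from deriv(c,a), deriv(a,d)
round 3: derive deriv(c,e) via R1 from deriv(c,a), deriv(a,e)
round 3: derive deriv(d,a) via R1 from deriv(d,c), deriv(c,a)
round 3: derive deriv(d,i) via R1 from deriv(d,c), deriv(c,i)
round 3: derive deriv(f,e) via R1 from deriv(f,a), deriv(a,e)
round 3: derive deriv(f,i) via R1 from deriv(f,c), deriv(c,i)

no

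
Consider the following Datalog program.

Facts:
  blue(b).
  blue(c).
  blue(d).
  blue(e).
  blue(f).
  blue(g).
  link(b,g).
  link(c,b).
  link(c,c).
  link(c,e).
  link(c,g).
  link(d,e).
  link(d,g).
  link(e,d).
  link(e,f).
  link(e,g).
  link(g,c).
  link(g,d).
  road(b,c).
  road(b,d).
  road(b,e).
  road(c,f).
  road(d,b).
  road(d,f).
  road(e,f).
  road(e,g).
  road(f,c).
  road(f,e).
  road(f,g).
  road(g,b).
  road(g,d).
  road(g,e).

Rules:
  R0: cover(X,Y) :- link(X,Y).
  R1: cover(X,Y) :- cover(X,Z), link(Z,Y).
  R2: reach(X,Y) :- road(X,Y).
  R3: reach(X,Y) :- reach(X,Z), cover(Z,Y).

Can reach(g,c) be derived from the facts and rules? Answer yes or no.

round 1: derive cover(b,g) via R0 from link(b,g)
round 1: derive cover(c,b) via R0 from link(c,b)
round 1: derive cover(c,c) via R0 from link(c,c)
round 1: derive cover(c,e) via R0 from link(c,e)
round 1: derive cover(c,g) via R0 from link(c,g)
round 1: derive cover(d,e) via R0 from link(d,e)
round 1: derive cover(d,g) via R0 from link(d,g)
round 1: derive cover(e,d) via R0 from link(e,d)
round 1: derive cover(e,f) via R0 from link(e,f)
round 1: derive cover(e,g) via R0 from link(e,g)
round 1: derive cover(g,c) via R0 from link(g,c)
round 1: derive cover(g,d) via R0 from link(g,d)
round 1: derive reach(b,c) via R2 from road(b,c)
round 1: derive reach(b,d) via R2 from road(b,d)
round 1: derive reach(b,e) via R2 from road(b,e)
round 1: derive reach(c,f) via R2 from road(c,f)
round 1: derive reach(d,b) via R2 from road(d,b)
round 1: derive reach(d,f) via R2 from road(d,f)
round 1: derive reach(e,f) via R2 from road(e,f)
round 1: derive reach(e,g) via R2 from road(e,g)
round 1: derive reach(f,c) via R2 from road(f,c)
round 1: derive reach(f,e) via R2 from road(f,e)
round 1: derive reach(f,g) via R2 from road(f,g)
round 1: derive reach(g,b) via R2 from road(g,b)
round 1: derive reach(g,d) via R2 from road(g,d)
round 1: derive reach(g,e) via R2 from road(g,e)
round 2: derive cover(b,c) via R1 from cover(b,g), link(g,c)
round 2: derive cover(b,d) via R1 from cover(b,g), link(g,d)
round 2: derive cover(c,d) via R1 from cover(c,e), link(e,d)
round 2: derive cover(c,f) via R1 from cover(c,e), link(e,f)
round 2: derive cover(d,c) via R1 from cover(d,g), link(g,c)
round 2: derive cover(d,d) via R1 from cover(d,e), link(e,d)
round 2: derive cover(d,f) via R1 from cover(d,e), link(e,f)
round 2: derive cover(e,c) via R1 from cover(e,g), link(g,c)
round 2: derive cover(e,e) via R1 from cover(e,d), link(d,e)
round 2: derive cover(g,b) via R1 from cover(g,c), link(c,b)
round 2: derive cover(g,e) via R1 from cover(g,c), link(c,e)
round 2: derive cover(g,g) via R1 from cover(g,c), link(c,g)
round 2: derive reach(b,b) via R3 from reach(b,c), cover(c,b)
round 2: derive reach(b,f) via R3 from reach(b,e), cover(e,f)
round 2: derive reach(b,g) via R3 from reach(b,c), cover(c,g)
round 2: derive reach(d,g) via R3 from reach(d,b), cover(b,g)
round 2: derive reach(e,c) via R3 from reach(e,g), cover(g,c)
round 2: derive reach(e,d) via R3 from reach(e,g), cover(g,d)
round 2: derive reach(f,b) via R3 from reach(f,c), cover(c,b)
round 2: derive reach(f,d) via R3 from reach(f,e), cover(e,d)
round 2: derive reach(f,f) via R3 from reach(f,e), cover(e,f)
round 2: derive reach(g,f) via R3 from reach(g,e), cover(e,f)
round 2: derive reach(g,g) via R3 from reach(g,b), cover(b,g)
round 3: derive cover(b,b) via R1 from cover(b,c), link(c,b)
round 3: derive cover(b,e) via R1 from cover(b,c), link(c,e)
round 3: derive cover(d,b) via R1 from cover(d,c), link(c,b)
round 3: derive cover(e,b) via R1 from cover(e,c), link(c,b)
round 3: derive cover(g,f) via R1 from cover(g,e), link(e,f)
round 3: derive reach(d,c) via R3 from reach(d,b), cover(b,c)
round 3: derive reach(d,d) via R3 from reach(d,b), cover(b,d)
round 3: derive reach(d,e) via R3 from reach(d,g), cover(g,e)
round 3: derive reach(e,b) via R3 from reach(e,c), cover(c,b)
round 3: derive reach(e,e) via R3 from reach(e,c), cover(c,e)
round 3: derive reach(g,c) via R3 from reach(g,b), cover(b,c)
round 4: derive cover(b,f) via R1 from cover(b,e), link(e,f)

yes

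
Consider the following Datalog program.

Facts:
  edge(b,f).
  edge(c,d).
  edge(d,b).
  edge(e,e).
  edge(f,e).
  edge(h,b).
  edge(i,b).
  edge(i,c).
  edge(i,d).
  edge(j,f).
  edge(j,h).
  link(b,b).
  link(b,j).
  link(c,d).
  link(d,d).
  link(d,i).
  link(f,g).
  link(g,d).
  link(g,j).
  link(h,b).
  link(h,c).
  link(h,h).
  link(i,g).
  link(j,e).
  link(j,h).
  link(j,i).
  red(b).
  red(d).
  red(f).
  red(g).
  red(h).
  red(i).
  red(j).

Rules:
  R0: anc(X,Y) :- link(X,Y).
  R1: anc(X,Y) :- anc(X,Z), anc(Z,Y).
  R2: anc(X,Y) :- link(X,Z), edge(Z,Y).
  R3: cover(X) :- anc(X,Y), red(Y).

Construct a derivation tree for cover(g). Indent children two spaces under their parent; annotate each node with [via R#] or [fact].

round 1: derive anc(b,b) via R0 from link(b,b)
round 1: derive anc(b,j) via R0 from link(b,j)
round 1: derive anc(c,d) via R0 from link(c,d)
round 1: derive anc(d,d) via R0 from link(d,d)
round 1: derive anc(d,i) via R0 from link(d,i)
round 1: derive anc(f,g) via R0 from link(f,g)
round 1: derive anc(g,d) via R0 from link(g,d)
round 1: derive anc(g,j) via R0 from link(g,j)
round 1: derive anc(h,b) via R0 from link(h,b)
round 1: derive anc(h,c) via R0 from link(h,c)
round 1: derive anc(h,h) via R0 from link(h,h)
round 1: derive anc(i,g) via R0 from link(i,g)
round 1: derive anc(j,e) via R0 from link(j,e)
round 1: derive anc(j,h) via R0 from link(j,h)
round 1: derive anc(j,i) via R0 from link(j,i)
round 1: derive anc(b,f) via R2 from link(b,b), edge(b,f)
round 1: derive anc(b,h) via R2 from link(b,j), edge(j,h)
round 1: derive anc(c,b) via R2 from link(c,d), edge(d,b)
round 1: derive anc(d,b) via R2 from link(d,d), edge(d,b)
round 1: derive anc(d,c) via R2 from link(d,i), edge(i,c)
round 1: derive anc(g,b) via R2 from link(g,d), edge(d,b)
round 1: derive anc(g,f) via R2 from link(g,j), edge(j,f)
round 1: derive anc(g,h) via R2 from link(g,j), edge(j,h)
round 1: derive anc(h,d) via R2 from link(h,c), edge(c,d)
round 1: derive anc(h,f) via R2 from link(h,b), edge(b,f)
round 1: derive anc(j,b) via R2 from link(j,h), edge(h,b)
round 1: derive anc(j,c) via R2 from link(j,i), edge(i,c)
round 1: derive anc(j,d) via R2 from link(j,i), edge(i,d)
round 2: derive anc(b,c) via R1 from anc(b,h), anc(h,c)
round 2: derive anc(b,d) via R1 from anc(b,h), anc(h,d)
round 2: derive anc(b,e) via R1 from anc(b,j), anc(j,e)
round 2: derive anc(b,g) via R1 from anc(b,f), anc(f,g)
round 2: derive anc(b,i) via R1 from anc(b,j), anc(j,i)
round 2: derive anc(c,c) via R1 from anc(c,d), anc(d,c)
round 2: derive anc(c,f) via R1 from anc(c,b), anc(b,f)
round 2: derive anc(c,h) via R1 from anc(c,b), anc(b,h)
round 2: derive anc(c,i) via R1 from anc(c,d), anc(d,i)
round 2: derive anc(c,j) via R1 from anc(c,b), anc(b,j)
round 2: derive anc(d,f) via R1 from anc(d,b), anc(b,f)
round 2: derive anc(d,g) via R1 from anc(d,i), anc(i,g)
round 2: derive anc(d,h) via R1 from anc(d,b), anc(b,h)
round 2: derive anc(d,j) via R1 from anc(d,b), anc(b,j)
round 2: derive anc(f,b) via R1 from anc(f,g), anc(g,b)
round 2: derive anc(f,d) via R1 from anc(f,g), anc(g,d)
round 2: derive anc(f,f) via R1 from anc(f,g), anc(g,f)
round 2: derive anc(f,h) via R1 from anc(f,g), anc(g,h)
round 2: derive anc(f,j) via R1 from anc(f,g), anc(g,j)
round 2: derive anc(g,c) via R1 from anc(g,d), anc(d,c)
round 2: derive anc(g,e) via R1 from anc(g,j), anc(j,e)
round 2: derive anc(g,g) via R1 from anc(g,f), anc(f,g)
round 2: derive anc(g,i) via R1 from anc(g,d), anc(d,i)
round 2: derive anc(h,g) via R1 from anc(h,f), anc(f,g)
round 2: derive anc(h,i) via R1 from anc(h,d), anc(d,i)
round 2: derive anc(h,j) via R1 from anc(h,b), anc(b,j)
round 2: derive anc(i,b) via R1 from anc(i,g), anc(g,b)
round 2: derive anc(i,d) via R1 from anc(i,g), anc(g,d)
round 2: derive anc(i,f) via R1 from anc(i,g), anc(g,f)
round 2: derive anc(i,h) via R1 from anc(i,g), anc(g,h)
round 2: derive anc(i,j) via R1 from anc(i,g), anc(g,j)
round 2: derive anc(j,f) via R1 from anc(j,b), anc(b,f)
round 2: derive anc(j,g) via R1 from anc(j,i), anc(i,g)
round 2: derive anc(j,j) via R1 from anc(j,b), anc(b,j)
round 2: derive cover(b) via R3 from anc(b,b), red(b)
round 2: derive cover(c) via R3 from anc(c,b), red(b)
round 2: derive cover(d) via R3 from anc(d,b), red(b)
round 2: derive cover(f) via R3 from anc(f,g), red(g)
round 2: derive cover(g) via R3 from anc(g,b), red(b)
round 2: derive cover(h) via R3 from anc(h,b), red(b)
round 2: derive cover(i) via R3 from anc(i,g), red(g)
round 2: derive cover(j) via R3 from anc(j,b), red(b)
round 3: derive anc(c,e) via R1 from anc(c,b), anc(b,e)
round 3: derive anc(c,g) via R1 from anc(c,b), anc(b,g)
round 3: derive anc(d,e) via R1 from anc(d,b), anc(b,e)
round 3: derive anc(f,c) via R1 from anc(f,b), anc(b,c)
round 3: derive anc(f,e) via R1 from anc(f,b), anc(b,e)
round 3: derive anc(f,i) via R1 from anc(f,b), anc(b,i)
round 3: derive anc(h,e) via R1 from anc(h,b), anc(b,e)
round 3: derive anc(i,c) via R1 from anc(i,b), anc(b,c)
round 3: derive anc(i,e) via R1 from anc(i,b), anc(b,e)
round 3: derive anc(i,i) via R1 from anc(i,b), anc(b,i)

cover(g)  [via R3]
  anc(g,b)  [via R2]
    link(g,d)  [fact]
    edge(d,b)  [fact]
  red(b)  [fact]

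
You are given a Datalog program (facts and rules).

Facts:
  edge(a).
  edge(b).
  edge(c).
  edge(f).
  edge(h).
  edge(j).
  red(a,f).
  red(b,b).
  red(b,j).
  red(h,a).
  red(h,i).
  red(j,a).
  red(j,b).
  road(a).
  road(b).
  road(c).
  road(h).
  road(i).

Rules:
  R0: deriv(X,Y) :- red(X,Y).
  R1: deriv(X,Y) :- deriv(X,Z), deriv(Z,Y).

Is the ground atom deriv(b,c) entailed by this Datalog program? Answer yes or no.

no

round 1: derive deriv(a,f) via R0 from red(a,f)
round 1: derive deriv(b,b) via R0 from red(b,b)
round 1: derive deriv(b,j) via R0 from red(b,j)
round 1: derive deriv(h,a) via R0 from red(h,a)
round 1: derive deriv(h,i) via R0 from red(h,i)
round 1: derive deriv(j,a) via R0 from red(j,a)
round 1: derive deriv(j,b) via R0 from red(j,b)
round 2: derive deriv(b,a) via R1 from deriv(b,j), deriv(j,a)
round 2: derive deriv(h,f) via R1 from deriv(h,a), deriv(a,f)
round 2: derive deriv(j,f) via R1 from deriv(j,a), deriv(a,f)
round 2: derive deriv(j,j) via R1 from deriv(j,b), deriv(b,j)
round 3: derive deriv(b,f) via R1 from deriv(b,a), deriv(a,f)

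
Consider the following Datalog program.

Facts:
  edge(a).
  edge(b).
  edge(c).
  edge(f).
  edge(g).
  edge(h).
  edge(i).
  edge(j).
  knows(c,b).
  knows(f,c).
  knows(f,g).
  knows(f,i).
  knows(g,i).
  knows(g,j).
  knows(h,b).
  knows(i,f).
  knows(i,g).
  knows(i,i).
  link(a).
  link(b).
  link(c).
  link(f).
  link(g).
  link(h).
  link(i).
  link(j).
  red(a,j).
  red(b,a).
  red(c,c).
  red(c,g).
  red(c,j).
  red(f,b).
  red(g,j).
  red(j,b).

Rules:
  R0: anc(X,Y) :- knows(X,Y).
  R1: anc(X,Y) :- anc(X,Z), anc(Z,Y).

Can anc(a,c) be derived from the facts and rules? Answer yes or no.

round 1: derive anc(c,b) via R0 from knows(c,b)
round 1: derive anc(f,c) via R0 from knows(f,c)
round 1: derive anc(f,g) via R0 from knows(f,g)
round 1: derive anc(f,i) via R0 from knows(f,i)
round 1: derive anc(g,i) via R0 from knows(g,i)
round 1: derive anc(g,j) via R0 from knows(g,j)
round 1: derive anc(h,b) via R0 from knows(h,b)
round 1: derive anc(i,f) via R0 from knows(i,f)
round 1: derive anc(i,g) via R0 from knows(i,g)
round 1: derive anc(i,i) via R0 from knows(i,i)
round 2: derive anc(f,b) via R1 from anc(f,c), anc(c,b)
round 2: derive anc(f,f) via R1 from anc(f,i), anc(i,f)
round 2: derive anc(f,j) via R1 from anc(f,g), anc(g,j)
round 2: derive anc(g,f) via R1 from anc(g,i), anc(i,f)
round 2: derive anc(g,g) via R1 from anc(g,i), anc(i,g)
round 2: derive anc(i,c) via R1 from anc(i,f), anc(f,c)
round 2: derive anc(i,j) via R1 from anc(i,g), anc(g,j)
round 3: derive anc(g,b) via R1 from anc(g,f), anc(f,b)
round 3: derive anc(g,c) via R1 from anc(g,f), anc(f,c)
round 3: derive anc(i,b) via R1 from anc(i,c), anc(c,b)

no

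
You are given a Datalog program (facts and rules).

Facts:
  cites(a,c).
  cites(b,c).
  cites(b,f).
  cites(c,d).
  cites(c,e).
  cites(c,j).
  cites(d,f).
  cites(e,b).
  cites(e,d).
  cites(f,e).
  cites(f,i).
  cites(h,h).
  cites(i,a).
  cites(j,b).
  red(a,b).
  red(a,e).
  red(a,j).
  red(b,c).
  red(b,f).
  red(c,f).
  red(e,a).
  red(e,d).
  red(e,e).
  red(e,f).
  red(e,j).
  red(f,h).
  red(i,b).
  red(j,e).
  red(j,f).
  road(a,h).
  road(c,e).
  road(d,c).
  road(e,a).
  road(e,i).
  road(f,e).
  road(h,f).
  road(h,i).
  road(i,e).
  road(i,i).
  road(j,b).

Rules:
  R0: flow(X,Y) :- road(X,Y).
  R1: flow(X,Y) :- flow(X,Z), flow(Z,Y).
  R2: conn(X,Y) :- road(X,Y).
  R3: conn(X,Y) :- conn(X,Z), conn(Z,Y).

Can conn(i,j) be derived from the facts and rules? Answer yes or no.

no

round 1: derive conn(a,h) via R2 from road(a,h)
round 1: derive conn(c,e) via R2 from road(c,e)
round 1: derive conn(d,c) via R2 from road(d,c)
round 1: derive conn(e,a) via R2 from road(e,a)
round 1: derive conn(e,i) via R2 from road(e,i)
round 1: derive conn(f,e) via R2 from road(f,e)
round 1: derive conn(h,f) via R2 from road(h,f)
round 1: derive conn(h,i) via R2 from road(h,i)
round 1: derive conn(i,e) via R2 from road(i,e)
round 1: derive conn(i,i) via R2 from road(i,i)
round 1: derive conn(j,b) via R2 from road(j,b)
round 2: derive conn(a,f) via R3 from conn(a,h), conn(h,f)
round 2: derive conn(a,i) via R3 from conn(a,h), conn(h,i)
round 2: derive conn(c,a) via R3 from conn(c,e), conn(e,a)
round 2: derive conn(c,i) via R3 from conn(c,e), conn(e,i)
round 2: derive conn(d,e) via R3 from conn(d,c), conn(c,e)
round 2: derive conn(e,e) via R3 from conn(e,i), conn(i,e)
round 2: derive conn(e,h) via R3 from conn(e,a), conn(a,h)
round 2: derive conn(f,a) via R3 from conn(f,e), conn(e,a)
round 2: derive conn(f,i) via R3 from conn(f,e), conn(e,i)
round 2: derive conn(h,e) via R3 from conn(h,f), conn(f,e)
round 2: derive conn(i,a) via R3 from conn(i,e), conn(e,a)
round 3: derive conn(a,a) via R3 from conn(a,f), conn(f,a)
round 3: derive conn(a,e) via R3 from conn(a,f), conn(f,e)
round 3: derive conn(c,f) via R3 from conn(c,a), conn(a,f)
round 3: derive conn(c,h) via R3 from conn(c,a), conn(a,h)
round 3: derive conn(d,a) via R3 from conn(d,c), conn(c,a)
round 3: derive conn(d,h) via R3 from conn(d,e), conn(e,h)
round 3: derive conn(d,i) via R3 from conn(d,c), conn(c,i)
round 3: derive conn(e,f) via R3 from conn(e,a), conn(a,f)
round 3: derive conn(f,f) via R3 from conn(f,a), conn(a,f)
round 3: derive conn(f,h) via R3 from conn(f,a), conn(a,h)
round 3: derive conn(h,a) via R3 from conn(h,e), conn(e,a)
round 3: derive conn(h,h) via R3 from conn(h,e), conn(e,h)
round 3: derive conn(i,f) via R3 from conn(i,a), conn(a,f)
round 3: derive conn(i,h) via R3 from conn(i,a), conn(a,h)
round 4: derive conn(d,f) via R3 from conn(d,a), conn(a,f)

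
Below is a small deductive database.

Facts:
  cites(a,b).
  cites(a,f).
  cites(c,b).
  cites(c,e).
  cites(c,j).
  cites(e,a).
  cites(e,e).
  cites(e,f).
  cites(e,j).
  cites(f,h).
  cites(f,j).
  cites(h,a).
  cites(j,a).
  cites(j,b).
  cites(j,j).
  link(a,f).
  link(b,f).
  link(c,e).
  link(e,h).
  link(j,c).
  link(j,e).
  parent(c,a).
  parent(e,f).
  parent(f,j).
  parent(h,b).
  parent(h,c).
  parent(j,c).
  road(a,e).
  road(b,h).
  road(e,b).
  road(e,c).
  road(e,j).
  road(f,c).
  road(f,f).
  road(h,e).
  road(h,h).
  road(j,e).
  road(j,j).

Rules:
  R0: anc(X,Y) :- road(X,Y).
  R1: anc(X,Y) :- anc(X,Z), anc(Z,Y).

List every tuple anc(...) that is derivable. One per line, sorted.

round 1: derive anc(a,e) via R0 from road(a,e)
round 1: derive anc(b,h) via R0 from road(b,h)
round 1: derive anc(e,b) via R0 from road(e,b)
round 1: derive anc(e,c) via R0 from road(e,c)
round 1: derive anc(e,j) via R0 from road(e,j)
round 1: derive anc(f,c) via R0 from road(f,c)
round 1: derive anc(f,f) via R0 from road(f,f)
round 1: derive anc(h,e) via R0 from road(h,e)
round 1: derive anc(h,h) via R0 from road(h,h)
round 1: derive anc(j,e) via R0 from road(j,e)
round 1: derive anc(j,j) via R0 from road(j,j)
round 2: derive anc(a,b) via R1 from anc(a,e), anc(e,b)
round 2: derive anc(a,c) via R1 from anc(a,e), anc(e,c)
round 2: derive anc(a,j) via R1 from anc(a,e), anc(e,j)
round 2: derive anc(b,e) via R1 from anc(b,h), anc(h,e)
round 2: derive anc(e,e) via R1 from anc(e,j), anc(j,e)
round 2: derive anc(e,h) via R1 from anc(e,b), anc(b,h)
round 2: derive anc(h,b) via R1 from anc(h,e), anc(e,b)
round 2: derive anc(h,c) via R1 from anc(h,e), anc(e,c)
round 2: derive anc(h,j) via R1 from anc(h,e), anc(e,j)
round 2: derive anc(j,b) via R1 from anc(j,e), anc(e,b)
round 2: derive anc(j,c) via R1 from anc(j,e), anc(e,c)
round 3: derive anc(a,h) via R1 from anc(a,b), anc(b,h)
round 3: derive anc(b,b) via R1 from anc(b,e), anc(e,b)
round 3: derive anc(b,c) via R1 from anc(b,e), anc(e,c)
round 3: derive anc(b,j) via R1 from anc(b,e), anc(e,j)
round 3: derive anc(j,h) via R1 from anc(j,b), anc(b,h)

anc(a,b)
anc(a,c)
anc(a,e)
anc(a,h)
anc(a,j)
anc(b,b)
anc(b,c)
anc(b,e)
anc(b,h)
anc(b,j)
anc(e,b)
anc(e,c)
anc(e,e)
anc(e,h)
anc(e,j)
anc(f,c)
anc(f,f)
anc(h,b)
anc(h,c)
anc(h,e)
anc(h,h)
anc(h,j)
anc(j,b)
anc(j,c)
anc(j,e)
anc(j,h)
anc(j,j)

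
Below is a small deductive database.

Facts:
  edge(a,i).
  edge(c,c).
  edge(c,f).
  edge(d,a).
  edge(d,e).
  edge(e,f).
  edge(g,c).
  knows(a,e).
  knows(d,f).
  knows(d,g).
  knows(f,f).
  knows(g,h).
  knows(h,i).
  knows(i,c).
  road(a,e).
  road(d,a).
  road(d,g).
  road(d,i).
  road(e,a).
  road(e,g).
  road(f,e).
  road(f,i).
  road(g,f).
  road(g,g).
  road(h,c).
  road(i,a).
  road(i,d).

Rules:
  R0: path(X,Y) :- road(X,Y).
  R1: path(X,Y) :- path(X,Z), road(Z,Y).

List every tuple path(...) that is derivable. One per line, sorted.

round 1: derive path(a,e) via R0 from road(a,e)
round 1: derive path(d,a) via R0 from road(d,a)
round 1: derive path(d,g) via R0 from road(d,g)
round 1: derive path(d,i) via R0 from road(d,i)
round 1: derive path(e,a) via R0 from road(e,a)
round 1: derive path(e,g) via R0 from road(e,g)
round 1: derive path(f,e) via R0 from road(f,e)
round 1: derive path(f,i) via R0 from road(f,i)
round 1: derive path(g,f) via R0 from road(g,f)
round 1: derive path(g,g) via R0 from road(g,g)
round 1: derive path(h,c) via R0 from road(h,c)
round 1: derive path(i,a) via R0 from road(i,a)
round 1: derive path(i,d) via R0 from road(i,d)
round 2: derive path(a,a) via R1 from path(a,e), road(e,a)
round 2: derive path(a,g) via R1 from path(a,e), road(e,g)
round 2: derive path(d,d) via R1 from path(d,i), road(i,d)
round 2: derive path(d,e) via R1 from path(d,a), road(a,e)
round 2: derive path(d,f) via R1 from path(d,g), road(g,f)
round 2: derive path(e,e) via R1 from path(e,a), road(a,e)
round 2: derive path(e,f) via R1 from path(e,g), road(g,f)
round 2: derive path(f,a) via R1 from path(f,e), road(e,a)
round 2: derive path(f,d) via R1 from path(f,i), road(i,d)
round 2: derive path(f,g) via R1 from path(f,e), road(e,g)
round 2: derive path(g,e) via R1 from path(g,f), road(f,e)
round 2: derive path(g,i) via R1 from path(g,f), road(f,i)
round 2: derive path(i,e) via R1 from path(i,a), road(a,e)
round 2: derive path(i,g) via R1 from path(i,d), road(d,g)
round 2: derive path(i,i) via R1 from path(i,d), road(d,i)
round 3: derive path(a,f) via R1 from path(a,g), road(g,f)
round 3: derive path(e,i) via R1 from path(e,f), road(f,i)
round 3: derive path(f,f) via R1 from path(f,g), road(g,f)
round 3: derive path(g,a) via R1 from path(g,e), road(e,a)
round 3: derive path(g,d) via R1 from path(g,i), road(i,d)
round 3: derive path(i,f) via R1 from path(i,g), road(g,f)
round 4: derive path(a,i) via R1 from path(a,f), road(f,i)
round 4: derive path(e,d) via R1 from path(e,i), road(i,d)
round 5: derive path(a,d) via R1 from path(a,i), road(i,d)

path(a,a)
path(a,d)
path(a,e)
path(a,f)
path(a,g)
path(a,i)
path(d,a)
path(d,d)
path(d,e)
path(d,f)
path(d,g)
path(d,i)
path(e,a)
path(e,d)
path(e,e)
path(e,f)
path(e,g)
path(e,i)
path(f,a)
path(f,d)
path(f,e)
path(f,f)
path(f,g)
path(f,i)
path(g,a)
path(g,d)
path(g,e)
path(g,f)
path(g,g)
path(g,i)
path(h,c)
path(i,a)
path(i,d)
path(i,e)
path(i,f)
path(i,g)
path(i,i)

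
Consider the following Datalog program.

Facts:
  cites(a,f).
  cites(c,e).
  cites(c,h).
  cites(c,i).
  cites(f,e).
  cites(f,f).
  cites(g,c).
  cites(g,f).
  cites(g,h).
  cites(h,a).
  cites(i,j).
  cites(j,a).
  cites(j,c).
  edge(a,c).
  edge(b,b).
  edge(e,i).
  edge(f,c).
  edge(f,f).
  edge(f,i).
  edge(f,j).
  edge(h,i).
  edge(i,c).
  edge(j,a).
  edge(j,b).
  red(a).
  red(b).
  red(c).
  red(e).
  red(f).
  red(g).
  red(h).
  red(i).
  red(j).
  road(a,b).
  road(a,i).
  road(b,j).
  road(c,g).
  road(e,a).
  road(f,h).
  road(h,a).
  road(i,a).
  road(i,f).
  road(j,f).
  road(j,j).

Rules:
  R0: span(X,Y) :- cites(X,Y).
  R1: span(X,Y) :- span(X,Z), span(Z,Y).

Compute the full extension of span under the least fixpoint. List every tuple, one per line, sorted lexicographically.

round 1: derive span(a,f) via R0 from cites(a,f)
round 1: derive span(c,e) via R0 from cites(c,e)
round 1: derive span(c,h) via R0 from cites(c,h)
round 1: derive span(c,i) via R0 from cites(c,i)
round 1: derive span(f,e) via R0 from cites(f,e)
round 1: derive span(f,f) via R0 from cites(f,f)
round 1: derive span(g,c) via R0 from cites(g,c)
round 1: derive span(g,f) via R0 from cites(g,f)
round 1: derive span(g,h) via R0 from cites(g,h)
round 1: derive span(h,a) via R0 from cites(h,a)
round 1: derive span(i,j) via R0 from cites(i,j)
round 1: derive span(j,a) via R0 from cites(j,a)
round 1: derive span(j,c) via R0 from cites(j,c)
round 2: derive span(a,e) via R1 from span(a,f), span(f,e)
round 2: derive span(c,a) via R1 from span(c,h), span(h,a)
round 2: derive span(c,j) via R1 from span(c,i), span(i,j)
round 2: derive span(g,a) via R1 from span(g,h), span(h,a)
round 2: derive span(g,e) via R1 from span(g,c), span(c,e)
round 2: derive span(g,i) via R1 from span(g,c), span(c,i)
round 2: derive span(h,f) via R1 from span(h,a), span(a,f)
round 2: derive span(i,a) via R1 from span(i,j), span(j,a)
round 2: derive span(i,c) via R1 from span(i,j), span(j,c)
round 2: derive span(j,e) via R1 from span(j,c), span(c,e)
round 2: derive span(j,f) via R1 from span(j,a), span(a,f)
round 2: derive span(j,h) via R1 from span(j,c), span(c,h)
round 2: derive span(j,i) via R1 from span(j,c), span(c,i)
round 3: derive span(c,c) via R1 from span(c,i), span(i,c)
round 3: derive span(c,f) via R1 from span(c,a), span(a,f)
round 3: derive span(g,j) via R1 from span(g,c), span(c,j)
round 3: derive span(h,e) via R1 from span(h,a), span(a,e)
round 3: derive span(i,e) via R1 from span(i,a), span(a,e)
round 3: derive span(i,f) via R1 from span(i,a), span(a,f)
round 3: derive span(i,h) via R1 from span(i,c), span(c,h)
round 3: derive span(i,i) via R1 from span(i,c), span(c,i)
round 3: derive span(j,j) via R1 from span(j,c), span(c,j)

span(a,e)
span(a,f)
span(c,a)
span(c,c)
span(c,e)
span(c,f)
span(c,h)
span(c,i)
span(c,j)
span(f,e)
span(f,f)
span(g,a)
span(g,c)
span(g,e)
span(g,f)
span(g,h)
span(g,i)
span(g,j)
span(h,a)
span(h,e)
span(h,f)
span(i,a)
span(i,c)
span(i,e)
span(i,f)
span(i,h)
span(i,i)
span(i,j)
span(j,a)
span(j,c)
span(j,e)
span(j,f)
span(j,h)
span(j,i)
span(j,j)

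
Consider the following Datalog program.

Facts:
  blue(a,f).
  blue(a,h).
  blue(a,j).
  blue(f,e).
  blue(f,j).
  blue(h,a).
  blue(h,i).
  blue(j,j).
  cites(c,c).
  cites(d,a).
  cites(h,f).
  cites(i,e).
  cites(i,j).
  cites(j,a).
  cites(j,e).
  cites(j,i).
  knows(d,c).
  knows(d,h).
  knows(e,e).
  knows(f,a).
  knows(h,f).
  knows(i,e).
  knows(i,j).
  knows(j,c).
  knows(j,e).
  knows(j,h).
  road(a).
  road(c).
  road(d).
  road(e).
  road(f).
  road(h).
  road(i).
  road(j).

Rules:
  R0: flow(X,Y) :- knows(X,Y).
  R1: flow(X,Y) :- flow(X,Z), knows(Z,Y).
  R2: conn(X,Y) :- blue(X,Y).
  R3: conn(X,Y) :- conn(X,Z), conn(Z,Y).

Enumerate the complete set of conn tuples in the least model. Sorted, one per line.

round 1: derive conn(a,f) via R2 from blue(a,f)
round 1: derive conn(a,h) via R2 from blue(a,h)
round 1: derive conn(a,j) via R2 from blue(a,j)
round 1: derive conn(f,e) via R2 from blue(f,e)
round 1: derive conn(f,j) via R2 from blue(f,j)
round 1: derive conn(h,a) via R2 from blue(h,a)
round 1: derive conn(h,i) via R2 from blue(h,i)
round 1: derive conn(j,j) via R2 from blue(j,j)
round 2: derive conn(a,a) via R3 from conn(a,h), conn(h,a)
round 2: derive conn(a,e) via R3 from conn(a,f), conn(f,e)
round 2: derive conn(a,i) via R3 from conn(a,h), conn(h,i)
round 2: derive conn(h,f) via R3 from conn(h,a), conn(a,f)
round 2: derive conn(h,h) via R3 from conn(h,a), conn(a,h)
round 2: derive conn(h,j) via R3 from conn(h,a), conn(a,j)
round 3: derive conn(h,e) via R3 from conn(h,a), conn(a,e)

conn(a,a)
conn(a,e)
conn(a,f)
conn(a,h)
conn(a,i)
conn(a,j)
conn(f,e)
conn(f,j)
conn(h,a)
conn(h,e)
conn(h,f)
conn(h,h)
conn(h,i)
conn(h,j)
conn(j,j)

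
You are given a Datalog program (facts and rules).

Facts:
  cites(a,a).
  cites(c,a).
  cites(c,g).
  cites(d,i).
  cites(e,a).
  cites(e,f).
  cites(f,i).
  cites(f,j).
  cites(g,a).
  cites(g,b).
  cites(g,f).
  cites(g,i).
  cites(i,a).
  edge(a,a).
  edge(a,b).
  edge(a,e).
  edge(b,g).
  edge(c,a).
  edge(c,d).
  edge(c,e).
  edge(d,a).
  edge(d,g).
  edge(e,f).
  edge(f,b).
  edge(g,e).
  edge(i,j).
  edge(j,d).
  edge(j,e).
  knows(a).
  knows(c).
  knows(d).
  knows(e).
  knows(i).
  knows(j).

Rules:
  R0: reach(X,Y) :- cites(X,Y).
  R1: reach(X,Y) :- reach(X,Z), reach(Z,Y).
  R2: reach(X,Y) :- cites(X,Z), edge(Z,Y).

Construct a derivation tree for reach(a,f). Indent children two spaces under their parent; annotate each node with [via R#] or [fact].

reach(a,f)  [via R1]
  reach(a,e)  [via R2]
    cites(a,a)  [fact]
    edge(a,e)  [fact]
  reach(e,f)  [via R0]
    cites(e,f)  [fact]

round 1: derive reach(a,a) via R0 from cites(a,a)
round 1: derive reach(c,a) via R0 from cites(c,a)
round 1: derive reach(c,g) via R0 from cites(c,g)
round 1: derive reach(d,i) via R0 from cites(d,i)
round 1: derive reach(e,a) via R0 from cites(e,a)
round 1: derive reach(e,f) via R0 from cites(e,f)
round 1: derive reach(f,i) via R0 from cites(f,i)
round 1: derive reach(f,j) via R0 from cites(f,j)
round 1: derive reach(g,a) via R0 from cites(g,a)
round 1: derive reach(g,b) via R0 from cites(g,b)
round 1: derive reach(g,f) via R0 from cites(g,f)
round 1: derive reach(g,i) via R0 from cites(g,i)
round 1: derive reach(i,a) via R0 from cites(i,a)
round 1: derive reach(a,b) via R2 from cites(a,a), edge(a,b)
round 1: derive reach(a,e) via R2 from cites(a,a), edge(a,e)
round 1: derive reach(c,b) via R2 from cites(c,a), edge(a,b)
round 1: derive reach(c,e) via R2 from cites(c,a), edge(a,e)
round 1: derive reach(d,j) via R2 from cites(d,i), edge(i,j)
round 1: derive reach(e,b) via R2 from cites(e,a), edge(a,b)
round 1: derive reach(e,e) via R2 from cites(e,a), edge(a,e)
round 1: derive reach(f,d) via R2 from cites(f,j), edge(j,d)
round 1: derive reach(f,e) via R2 from cites(f,j), edge(j,e)
round 1: derive reach(g,e) via R2 from cites(g,a), edge(a,e)
round 1: derive reach(g,g) via R2 from cites(g,b), edge(b,g)
round 1: derive reach(g,j) via R2 from cites(g,i), edge(i,j)
round 1: derive reach(i,b) via R2 from cites(i,a), edge(a,b)
round 1: derive reach(i,e) via R2 from cites(i,a), edge(a,e)
round 2: derive reach(a,f) via R1 from reach(a,e), reach(e,f)
round 2: derive reach(c,f) via R1 from reach(c,e), reach(e,f)
round 2: derive reach(c,i) via R1 from reach(c,g), reach(g,i)
round 2: derive reach(c,j) via R1 from reach(c,g), reach(g,j)
round 2: derive reach(d,a) via R1 from reach(d,i), reach(i,a)
round 2: derive reach(d,b) via R1 from reach(d,i), reach(i,b)
round 2: derive reach(d,e) via R1 from reach(d,i), reach(i,e)
round 2: derive reach(e,d) via R1 from reach(e,f), reach(f,d)
round 2: derive reach(e,i) via R1 from reach(e,f), reach(f,i)
round 2: derive reach(e,j) via R1 from reach(e,f), reach(f,j)
round 2: derive reach(f,a) via R1 from reach(f,e), reach(e,a)
round 2: derive reach(f,b) via R1 from reach(f,e), reach(e,b)
round 2: derive reach(f,f) via R1 from reach(f,e), reach(e,f)
round 2: derive reach(g,d) via R1 from reach(g,f), reach(f,d)
round 2: derive reach(i,f) via R1 from reach(i,e), reach(e,f)
round 3: derive reach(a,d) via R1 from reach(a,e), reach(e,d)
round 3: derive reach(a,i) via R1 from reach(a,e), reach(e,i)
round 3: derive reach(a,j) via R1 from reach(a,e), reach(e,j)
round 3: derive reach(c,d) via R1 from reach(c,e), reach(e,d)
round 3: derive reach(d,d) via R1 from reach(d,e), reach(e,d)
round 3: derive reach(d,f) via R1 from reach(d,a), reach(a,f)
round 3: derive reach(i,d) via R1 from reach(i,e), reach(e,d)
round 3: derive reach(i,i) via R1 from reach(i,e), reach(e,i)
round 3: derive reach(i,j) via R1 from reach(i,e), reach(e,j)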